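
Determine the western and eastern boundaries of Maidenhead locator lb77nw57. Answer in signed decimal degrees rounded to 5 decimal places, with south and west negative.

55.12500, 55.13333

Field L=11, B=1: +11·20° lon, +1·10° lat → SW at lon 40°, lat -80°.
Square 7, 7: +7·2° lon, +7·1° lat → SW at lon 54°, lat -73°.
Subsquare n=13, w=22: +13·0.0833333° lon, +22·0.0416667° lat → SW at lon 55.0833°, lat -72.0833°.
Extended square 5, 7: +5·0.00833333° lon, +7·0.00416667° lat → SW at lon 55.125°, lat -72.0542°.
Cell spans 0.00833333° lon × 0.00416667° lat.
west 55.12500, east 55.13333.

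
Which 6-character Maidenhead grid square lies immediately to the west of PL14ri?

PL14qi

Longitude subsquare r = 17; −1 → 16 = q.
The latitude characters are unchanged.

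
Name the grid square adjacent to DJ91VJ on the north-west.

Longitude subsquare v = 21; −1 → 20 = u.
Latitude subsquare j = 9; +1 → 10 = k.

DJ91uk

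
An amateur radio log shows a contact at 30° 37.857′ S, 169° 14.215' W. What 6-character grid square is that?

AF59ji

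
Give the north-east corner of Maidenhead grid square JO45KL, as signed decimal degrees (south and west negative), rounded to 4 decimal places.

55.5000, 8.9167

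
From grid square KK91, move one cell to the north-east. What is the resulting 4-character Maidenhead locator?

Longitude square 9; +1 → 10, wraps to 0, carry into field.
Longitude field K = 10; +1 → 11 = L.
Latitude square 1; +1 → 2.

LK02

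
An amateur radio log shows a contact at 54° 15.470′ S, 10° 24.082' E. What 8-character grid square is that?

Shift to the Maidenhead origin (180°W, 90°S): lon 190.40137, lat 35.74217.
Field: 190.40137/20 → 9 → J, 35.74217/10 → 3 → D; chars JD.
Square: 10.40137/2 → 5, 5.74217/1 → 5; chars 55.
Subsquare: 0.40137/0.0833333 → 4 → e, 0.74217/0.0416667 → 17 → r; chars er.
Extended square: 0.06803/0.00833333 → 8, 0.03383/0.00416667 → 8; chars 88.

JD55er88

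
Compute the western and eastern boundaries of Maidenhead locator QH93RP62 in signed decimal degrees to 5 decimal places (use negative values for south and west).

Field Q=16, H=7: +16·20° lon, +7·10° lat → SW at lon 140°, lat -20°.
Square 9, 3: +9·2° lon, +3·1° lat → SW at lon 158°, lat -17°.
Subsquare r=17, p=15: +17·0.0833333° lon, +15·0.0416667° lat → SW at lon 159.417°, lat -16.375°.
Extended square 6, 2: +6·0.00833333° lon, +2·0.00416667° lat → SW at lon 159.467°, lat -16.3667°.
Cell spans 0.00833333° lon × 0.00416667° lat.
west 159.46667, east 159.47500.

159.46667, 159.47500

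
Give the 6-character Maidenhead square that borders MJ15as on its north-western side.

Longitude subsquare a = 0; −1 → -1, wraps to 23 = x, carry into square.
Longitude square 1; −1 → 0.
Latitude subsquare s = 18; +1 → 19 = t.

MJ05xt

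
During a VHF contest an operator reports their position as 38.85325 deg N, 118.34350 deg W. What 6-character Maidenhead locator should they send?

DM08tu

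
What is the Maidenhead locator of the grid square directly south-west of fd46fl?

Longitude subsquare f = 5; −1 → 4 = e.
Latitude subsquare l = 11; −1 → 10 = k.

FD46ek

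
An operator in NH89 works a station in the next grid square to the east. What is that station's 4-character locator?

NH99

Longitude square 8; +1 → 9.
The latitude characters are unchanged.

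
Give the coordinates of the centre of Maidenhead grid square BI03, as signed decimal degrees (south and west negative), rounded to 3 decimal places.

-6.500, -159.000

Field B=1, I=8: +1·20° lon, +8·10° lat → SW at lon -160°, lat -10°.
Square 0, 3: +0·2° lon, +3·1° lat → SW at lon -160°, lat -7°.
Cell spans 2° lon × 1° lat. Centre is SW corner plus half of each.
latitude -6.500, longitude -159.000.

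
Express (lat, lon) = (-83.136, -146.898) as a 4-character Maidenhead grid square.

Add 180° to longitude and 90° to latitude: 33.10, 6.86.
Field: lon ⌊33.10/20⌋ = 1 → B; lat ⌊6.86/10⌋ = 0 → A.
Square: lon ⌊13.10/2⌋ = 6; lat ⌊6.86/1⌋ = 6.

BA66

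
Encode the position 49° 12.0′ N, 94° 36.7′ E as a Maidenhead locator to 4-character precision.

Offset from 180°W / 90°S: lon 274.61°, lat 139.20°.
Field (20°×10°, letters A–R): 274.61/20 → 13 → N, 139.20/10 → 13 → N; chars NN.
Square (2°×1°, digits 0–9): 14.61/2 → 7, 9.20/1 → 9; chars 79.

NN79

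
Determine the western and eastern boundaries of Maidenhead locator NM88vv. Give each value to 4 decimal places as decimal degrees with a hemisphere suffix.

Field N=13, M=12: +13·20° lon, +12·10° lat → SW at lon 80°, lat 30°.
Square 8, 8: +8·2° lon, +8·1° lat → SW at lon 96°, lat 38°.
Subsquare v=21, v=21: +21·0.0833333° lon, +21·0.0416667° lat → SW at lon 97.75°, lat 38.875°.
Cell spans 0.0833333° lon × 0.0416667° lat.
west 97.7500° E, east 97.8333° E.

97.7500° E, 97.8333° E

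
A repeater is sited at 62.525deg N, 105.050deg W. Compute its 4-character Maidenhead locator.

Shift to the Maidenhead origin (180°W, 90°S): lon 74.95, lat 152.53.
Field: lon ⌊74.95/20⌋ = 3 → D; lat ⌊152.53/10⌋ = 15 → P.
Square: lon ⌊14.95/2⌋ = 7; lat ⌊2.53/1⌋ = 2.

DP72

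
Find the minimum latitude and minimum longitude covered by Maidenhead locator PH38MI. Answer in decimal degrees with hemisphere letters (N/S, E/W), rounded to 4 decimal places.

11.6667° S, 127.0000° E

Field P=15, H=7: +15·20° lon, +7·10° lat → SW at lon 120°, lat -20°.
Square 3, 8: +3·2° lon, +8·1° lat → SW at lon 126°, lat -12°.
Subsquare m=12, i=8: +12·0.0833333° lon, +8·0.0416667° lat → SW at lon 127°, lat -11.6667°.
latitude 11.6667° S, longitude 127.0000° E.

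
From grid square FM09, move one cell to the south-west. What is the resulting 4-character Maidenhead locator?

EM98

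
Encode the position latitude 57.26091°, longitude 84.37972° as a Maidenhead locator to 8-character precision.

NO27eg52

Offset from 180°W / 90°S: lon 264.37972°, lat 147.26091°.
Field: 264.37972/20 → 13 → N, 147.26091/10 → 14 → O; chars NO.
Square: 4.37972/2 → 2, 7.26091/1 → 7; chars 27.
Subsquare: 0.37972/0.0833333 → 4 → e, 0.26091/0.0416667 → 6 → g; chars eg.
Extended square: 0.04639/0.00833333 → 5, 0.01091/0.00416667 → 2; chars 52.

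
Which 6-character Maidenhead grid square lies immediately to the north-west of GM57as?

GM47xt

Longitude subsquare a = 0; −1 → -1, wraps to 23 = x, carry into square.
Longitude square 5; −1 → 4.
Latitude subsquare s = 18; +1 → 19 = t.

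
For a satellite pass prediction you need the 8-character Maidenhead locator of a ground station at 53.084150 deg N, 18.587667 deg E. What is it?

Shift to the Maidenhead origin (180°W, 90°S): lon 198.58767, lat 143.08415.
Field: 198.58767/20 → 9 → J, 143.08415/10 → 14 → O; chars JO.
Square: 18.58767/2 → 9, 3.08415/1 → 3; chars 93.
Subsquare: 0.58767/0.0833333 → 7 → h, 0.08415/0.0416667 → 2 → c; chars hc.
Extended square: 0.00433/0.00833333 → 0, 0.00082/0.00416667 → 0; chars 00.

JO93hc00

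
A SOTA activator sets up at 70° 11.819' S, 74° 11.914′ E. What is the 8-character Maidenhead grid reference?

MB79ct32

Shift to the Maidenhead origin (180°W, 90°S): lon 254.19857, lat 19.80302.
Field (20°×10°, letters A–R): lon ⌊254.19857/20⌋ = 12 → M; lat ⌊19.80302/10⌋ = 1 → B.
Square (2°×1°, digits 0–9): lon ⌊14.19857/2⌋ = 7; lat ⌊9.80302/1⌋ = 9.
Subsquare (5′×2.5′, letters a–x): lon ⌊0.19857/0.0833333⌋ = 2 → c; lat ⌊0.80302/0.0416667⌋ = 19 → t.
Extended square (30″×15″, digits 0–9): lon ⌊0.03190/0.00833333⌋ = 3; lat ⌊0.01135/0.00416667⌋ = 2.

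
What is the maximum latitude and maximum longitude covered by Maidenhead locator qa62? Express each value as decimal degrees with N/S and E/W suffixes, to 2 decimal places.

Field Q=16, A=0: +16·20° lon, +0·10° lat → SW at lon 140°, lat -90°.
Square 6, 2: +6·2° lon, +2·1° lat → SW at lon 152°, lat -88°.
Cell spans 2° lon × 1° lat. NE corner is SW corner plus one full cell.
latitude 87.00° S, longitude 154.00° E.

87.00° S, 154.00° E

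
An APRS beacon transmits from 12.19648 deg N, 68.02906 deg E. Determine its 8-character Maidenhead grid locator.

MK42ae37

Offset from 180°W / 90°S: lon 248.02906°, lat 102.19648°.
Field: lon ⌊248.02906/20⌋ = 12 → M; lat ⌊102.19648/10⌋ = 10 → K.
Square: lon ⌊8.02906/2⌋ = 4; lat ⌊2.19648/1⌋ = 2.
Subsquare: lon ⌊0.02906/0.0833333⌋ = 0 → a; lat ⌊0.19648/0.0416667⌋ = 4 → e.
Extended square: lon ⌊0.02906/0.00833333⌋ = 3; lat ⌊0.02981/0.00416667⌋ = 7.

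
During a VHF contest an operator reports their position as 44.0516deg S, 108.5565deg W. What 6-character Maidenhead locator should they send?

DE55rw

Shift to the Maidenhead origin (180°W, 90°S): lon 71.4435, lat 45.9484.
Field (20°×10°, letters A–R): 71.4435/20 → 3 → D, 45.9484/10 → 4 → E; chars DE.
Square (2°×1°, digits 0–9): 11.4435/2 → 5, 5.9484/1 → 5; chars 55.
Subsquare (5′×2.5′, letters a–x): 1.4435/0.0833333 → 17 → r, 0.9484/0.0416667 → 22 → w; chars rw.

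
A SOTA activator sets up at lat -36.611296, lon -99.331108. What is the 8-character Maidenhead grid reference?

EF03ij03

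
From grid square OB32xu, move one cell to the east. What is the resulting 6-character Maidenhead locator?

OB42au

Longitude subsquare x = 23; +1 → 24, wraps to 0 = a, carry into square.
Longitude square 3; +1 → 4.
The latitude characters are unchanged.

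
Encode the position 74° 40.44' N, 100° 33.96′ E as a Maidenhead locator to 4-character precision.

OQ04

Shift to the Maidenhead origin (180°W, 90°S): lon 280.57, lat 164.67.
Field: lon ⌊280.57/20⌋ = 14 → O; lat ⌊164.67/10⌋ = 16 → Q.
Square: lon ⌊0.57/2⌋ = 0; lat ⌊4.67/1⌋ = 4.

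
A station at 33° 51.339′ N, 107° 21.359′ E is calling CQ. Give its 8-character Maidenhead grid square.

OM33qu25

Add 180° to longitude and 90° to latitude: 287.35598, 123.85565.
Field: lon ⌊287.35598/20⌋ = 14 → O; lat ⌊123.85565/10⌋ = 12 → M.
Square: lon ⌊7.35598/2⌋ = 3; lat ⌊3.85565/1⌋ = 3.
Subsquare: lon ⌊1.35598/0.0833333⌋ = 16 → q; lat ⌊0.85565/0.0416667⌋ = 20 → u.
Extended square: lon ⌊0.02265/0.00833333⌋ = 2; lat ⌊0.02232/0.00416667⌋ = 5.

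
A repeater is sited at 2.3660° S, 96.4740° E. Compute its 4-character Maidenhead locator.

Shift to the Maidenhead origin (180°W, 90°S): lon 276.47, lat 87.63.
Field (20°×10°, letters A–R): 276.47/20 → 13 → N, 87.63/10 → 8 → I; chars NI.
Square (2°×1°, digits 0–9): 16.47/2 → 8, 7.63/1 → 7; chars 87.

NI87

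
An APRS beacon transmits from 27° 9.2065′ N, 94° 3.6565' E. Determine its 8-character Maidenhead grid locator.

NL77ad76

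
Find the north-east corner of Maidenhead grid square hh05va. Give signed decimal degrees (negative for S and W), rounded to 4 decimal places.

Field H=7, H=7: +7·20° lon, +7·10° lat → SW at lon -40°, lat -20°.
Square 0, 5: +0·2° lon, +5·1° lat → SW at lon -40°, lat -15°.
Subsquare v=21, a=0: +21·0.0833333° lon, +0·0.0416667° lat → SW at lon -38.25°, lat -15°.
Cell spans 0.0833333° lon × 0.0416667° lat. NE corner is SW corner plus one full cell.
latitude -14.9583, longitude -38.1667.

-14.9583, -38.1667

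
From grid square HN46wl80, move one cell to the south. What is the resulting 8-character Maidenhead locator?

Latitude extended square 0; −1 → -1, wraps to 9, carry into subsquare.
Latitude subsquare l = 11; −1 → 10 = k.
The longitude characters are unchanged.

HN46wk89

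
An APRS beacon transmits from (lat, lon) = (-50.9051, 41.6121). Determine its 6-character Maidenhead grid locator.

LD09tc

Add 180° to longitude and 90° to latitude: 221.6121, 39.0949.
Field: lon ⌊221.6121/20⌋ = 11 → L; lat ⌊39.0949/10⌋ = 3 → D.
Square: lon ⌊1.6121/2⌋ = 0; lat ⌊9.0949/1⌋ = 9.
Subsquare: lon ⌊1.6121/0.0833333⌋ = 19 → t; lat ⌊0.0949/0.0416667⌋ = 2 → c.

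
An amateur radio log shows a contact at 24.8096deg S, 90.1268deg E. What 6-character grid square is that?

Offset from 180°W / 90°S: lon 270.1268°, lat 65.1904°.
Field (20°×10°, letters A–R): lon ⌊270.1268/20⌋ = 13 → N; lat ⌊65.1904/10⌋ = 6 → G.
Square (2°×1°, digits 0–9): lon ⌊10.1268/2⌋ = 5; lat ⌊5.1904/1⌋ = 5.
Subsquare (5′×2.5′, letters a–x): lon ⌊0.1268/0.0833333⌋ = 1 → b; lat ⌊0.1904/0.0416667⌋ = 4 → e.

NG55be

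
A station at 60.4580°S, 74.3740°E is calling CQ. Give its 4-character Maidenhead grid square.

MC79

Shift to the Maidenhead origin (180°W, 90°S): lon 254.37, lat 29.54.
Field: 254.37/20 → 12 → M, 29.54/10 → 2 → C; chars MC.
Square: 14.37/2 → 7, 9.54/1 → 9; chars 79.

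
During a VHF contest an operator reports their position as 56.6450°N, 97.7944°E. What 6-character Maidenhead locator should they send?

NO86vp

Add 180° to longitude and 90° to latitude: 277.7944, 146.6450.
Field (20°×10°, letters A–R): 277.7944/20 → 13 → N, 146.6450/10 → 14 → O; chars NO.
Square (2°×1°, digits 0–9): 17.7944/2 → 8, 6.6450/1 → 6; chars 86.
Subsquare (5′×2.5′, letters a–x): 1.7944/0.0833333 → 21 → v, 0.6450/0.0416667 → 15 → p; chars vp.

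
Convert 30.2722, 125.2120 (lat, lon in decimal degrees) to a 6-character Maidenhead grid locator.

Shift to the Maidenhead origin (180°W, 90°S): lon 305.2120, lat 120.2722.
Field: 305.2120/20 → 15 → P, 120.2722/10 → 12 → M; chars PM.
Square: 5.2120/2 → 2, 0.2722/1 → 0; chars 20.
Subsquare: 1.2120/0.0833333 → 14 → o, 0.2722/0.0416667 → 6 → g; chars og.

PM20og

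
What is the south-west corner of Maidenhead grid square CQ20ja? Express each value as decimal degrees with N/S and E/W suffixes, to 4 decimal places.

Field C=2, Q=16: +2·20° lon, +16·10° lat → SW at lon -140°, lat 70°.
Square 2, 0: +2·2° lon, +0·1° lat → SW at lon -136°, lat 70°.
Subsquare j=9, a=0: +9·0.0833333° lon, +0·0.0416667° lat → SW at lon -135.25°, lat 70°.
latitude 70.0000° N, longitude 135.2500° W.

70.0000° N, 135.2500° W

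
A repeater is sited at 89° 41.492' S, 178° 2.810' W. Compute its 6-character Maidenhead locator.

AA00xh

Offset from 180°W / 90°S: lon 1.9532°, lat 0.3085°.
Field: 1.9532/20 → 0 → A, 0.3085/10 → 0 → A; chars AA.
Square: 1.9532/2 → 0, 0.3085/1 → 0; chars 00.
Subsquare: 1.9532/0.0833333 → 23 → x, 0.3085/0.0416667 → 7 → h; chars xh.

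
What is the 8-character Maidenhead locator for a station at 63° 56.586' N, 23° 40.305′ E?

KP13uw06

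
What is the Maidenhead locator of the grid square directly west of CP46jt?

CP46it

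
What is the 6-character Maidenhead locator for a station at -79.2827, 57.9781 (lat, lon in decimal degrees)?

LB80xr

Shift to the Maidenhead origin (180°W, 90°S): lon 237.9781, lat 10.7173.
Field: lon ⌊237.9781/20⌋ = 11 → L; lat ⌊10.7173/10⌋ = 1 → B.
Square: lon ⌊17.9781/2⌋ = 8; lat ⌊0.7173/1⌋ = 0.
Subsquare: lon ⌊1.9781/0.0833333⌋ = 23 → x; lat ⌊0.7173/0.0416667⌋ = 17 → r.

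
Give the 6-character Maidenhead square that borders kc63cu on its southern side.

KC63ct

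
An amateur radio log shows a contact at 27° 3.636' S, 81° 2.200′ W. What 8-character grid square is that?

EG92lw55

Offset from 180°W / 90°S: lon 98.96333°, lat 62.93940°.
Field: 98.96333/20 → 4 → E, 62.93940/10 → 6 → G; chars EG.
Square: 18.96333/2 → 9, 2.93940/1 → 2; chars 92.
Subsquare: 0.96333/0.0833333 → 11 → l, 0.93940/0.0416667 → 22 → w; chars lw.
Extended square: 0.04667/0.00833333 → 5, 0.02273/0.00416667 → 5; chars 55.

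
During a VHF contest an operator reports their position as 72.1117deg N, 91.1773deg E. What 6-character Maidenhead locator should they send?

Offset from 180°W / 90°S: lon 271.1773°, lat 162.1117°.
Field: lon ⌊271.1773/20⌋ = 13 → N; lat ⌊162.1117/10⌋ = 16 → Q.
Square: lon ⌊11.1773/2⌋ = 5; lat ⌊2.1117/1⌋ = 2.
Subsquare: lon ⌊1.1773/0.0833333⌋ = 14 → o; lat ⌊0.1117/0.0416667⌋ = 2 → c.

NQ52oc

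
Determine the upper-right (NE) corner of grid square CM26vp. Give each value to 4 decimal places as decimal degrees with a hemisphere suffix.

Field C=2, M=12: +2·20° lon, +12·10° lat → SW at lon -140°, lat 30°.
Square 2, 6: +2·2° lon, +6·1° lat → SW at lon -136°, lat 36°.
Subsquare v=21, p=15: +21·0.0833333° lon, +15·0.0416667° lat → SW at lon -134.25°, lat 36.625°.
Cell spans 0.0833333° lon × 0.0416667° lat. NE corner is SW corner plus one full cell.
latitude 36.6667° N, longitude 134.1667° W.

36.6667° N, 134.1667° W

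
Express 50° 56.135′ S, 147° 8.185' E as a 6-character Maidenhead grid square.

Offset from 180°W / 90°S: lon 327.1364°, lat 39.0644°.
Field: 327.1364/20 → 16 → Q, 39.0644/10 → 3 → D; chars QD.
Square: 7.1364/2 → 3, 9.0644/1 → 9; chars 39.
Subsquare: 1.1364/0.0833333 → 13 → n, 0.0644/0.0416667 → 1 → b; chars nb.

QD39nb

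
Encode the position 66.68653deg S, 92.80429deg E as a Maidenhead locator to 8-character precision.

Offset from 180°W / 90°S: lon 272.80429°, lat 23.31347°.
Field: lon ⌊272.80429/20⌋ = 13 → N; lat ⌊23.31347/10⌋ = 2 → C.
Square: lon ⌊12.80429/2⌋ = 6; lat ⌊3.31347/1⌋ = 3.
Subsquare: lon ⌊0.80429/0.0833333⌋ = 9 → j; lat ⌊0.31347/0.0416667⌋ = 7 → h.
Extended square: lon ⌊0.05429/0.00833333⌋ = 6; lat ⌊0.02180/0.00416667⌋ = 5.

NC63jh65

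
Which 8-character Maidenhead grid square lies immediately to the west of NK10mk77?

Longitude extended square 7; −1 → 6.
The latitude characters are unchanged.

NK10mk67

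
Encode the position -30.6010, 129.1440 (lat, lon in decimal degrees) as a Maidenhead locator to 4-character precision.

PF49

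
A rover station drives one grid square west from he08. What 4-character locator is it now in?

GE98

Longitude square 0; −1 → -1, wraps to 9, carry into field.
Longitude field H = 7; −1 → 6 = G.
The latitude characters are unchanged.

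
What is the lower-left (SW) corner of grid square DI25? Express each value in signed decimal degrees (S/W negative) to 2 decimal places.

-5.00, -116.00

Field D=3, I=8: +3·20° lon, +8·10° lat → SW at lon -120°, lat -10°.
Square 2, 5: +2·2° lon, +5·1° lat → SW at lon -116°, lat -5°.
latitude -5.00, longitude -116.00.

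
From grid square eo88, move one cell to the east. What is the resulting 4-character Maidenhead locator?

EO98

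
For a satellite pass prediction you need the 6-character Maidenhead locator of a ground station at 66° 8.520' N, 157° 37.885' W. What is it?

BP16ed

Add 180° to longitude and 90° to latitude: 22.3686, 156.1420.
Field (20°×10°, letters A–R): lon ⌊22.3686/20⌋ = 1 → B; lat ⌊156.1420/10⌋ = 15 → P.
Square (2°×1°, digits 0–9): lon ⌊2.3686/2⌋ = 1; lat ⌊6.1420/1⌋ = 6.
Subsquare (5′×2.5′, letters a–x): lon ⌊0.3686/0.0833333⌋ = 4 → e; lat ⌊0.1420/0.0416667⌋ = 3 → d.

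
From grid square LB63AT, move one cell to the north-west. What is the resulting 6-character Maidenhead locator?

Longitude subsquare a = 0; −1 → -1, wraps to 23 = x, carry into square.
Longitude square 6; −1 → 5.
Latitude subsquare t = 19; +1 → 20 = u.

LB53xu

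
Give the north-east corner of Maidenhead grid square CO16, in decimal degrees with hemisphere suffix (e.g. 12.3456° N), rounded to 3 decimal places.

Field C=2, O=14: +2·20° lon, +14·10° lat → SW at lon -140°, lat 50°.
Square 1, 6: +1·2° lon, +6·1° lat → SW at lon -138°, lat 56°.
Cell spans 2° lon × 1° lat. NE corner is SW corner plus one full cell.
latitude 57.000° N, longitude 136.000° W.

57.000° N, 136.000° W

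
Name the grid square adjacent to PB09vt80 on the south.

Latitude extended square 0; −1 → -1, wraps to 9, carry into subsquare.
Latitude subsquare t = 19; −1 → 18 = s.
The longitude characters are unchanged.

PB09vs89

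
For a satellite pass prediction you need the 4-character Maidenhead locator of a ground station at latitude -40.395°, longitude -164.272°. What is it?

Offset from 180°W / 90°S: lon 15.73°, lat 49.60°.
Field: lon ⌊15.73/20⌋ = 0 → A; lat ⌊49.60/10⌋ = 4 → E.
Square: lon ⌊15.73/2⌋ = 7; lat ⌊9.60/1⌋ = 9.

AE79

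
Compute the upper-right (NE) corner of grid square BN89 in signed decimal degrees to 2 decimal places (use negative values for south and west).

50.00, -142.00

Field B=1, N=13: +1·20° lon, +13·10° lat → SW at lon -160°, lat 40°.
Square 8, 9: +8·2° lon, +9·1° lat → SW at lon -144°, lat 49°.
Cell spans 2° lon × 1° lat. NE corner is SW corner plus one full cell.
latitude 50.00, longitude -142.00.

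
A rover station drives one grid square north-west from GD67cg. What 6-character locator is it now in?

GD67bh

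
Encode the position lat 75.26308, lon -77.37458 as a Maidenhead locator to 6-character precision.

Add 180° to longitude and 90° to latitude: 102.6254, 165.2631.
Field (20°×10°, letters A–R): 102.6254/20 → 5 → F, 165.2631/10 → 16 → Q; chars FQ.
Square (2°×1°, digits 0–9): 2.6254/2 → 1, 5.2631/1 → 5; chars 15.
Subsquare (5′×2.5′, letters a–x): 0.6254/0.0833333 → 7 → h, 0.2631/0.0416667 → 6 → g; chars hg.

FQ15hg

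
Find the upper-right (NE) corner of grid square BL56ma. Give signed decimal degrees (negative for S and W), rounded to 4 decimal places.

Field B=1, L=11: +1·20° lon, +11·10° lat → SW at lon -160°, lat 20°.
Square 5, 6: +5·2° lon, +6·1° lat → SW at lon -150°, lat 26°.
Subsquare m=12, a=0: +12·0.0833333° lon, +0·0.0416667° lat → SW at lon -149°, lat 26°.
Cell spans 0.0833333° lon × 0.0416667° lat. NE corner is SW corner plus one full cell.
latitude 26.0417, longitude -148.9167.

26.0417, -148.9167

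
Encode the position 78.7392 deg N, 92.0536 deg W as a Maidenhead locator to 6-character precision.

Offset from 180°W / 90°S: lon 87.9464°, lat 168.7392°.
Field (20°×10°, letters A–R): 87.9464/20 → 4 → E, 168.7392/10 → 16 → Q; chars EQ.
Square (2°×1°, digits 0–9): 7.9464/2 → 3, 8.7392/1 → 8; chars 38.
Subsquare (5′×2.5′, letters a–x): 1.9464/0.0833333 → 23 → x, 0.7392/0.0416667 → 17 → r; chars xr.

EQ38xr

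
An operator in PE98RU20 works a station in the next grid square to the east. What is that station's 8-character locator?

PE98ru30

Longitude extended square 2; +1 → 3.
The latitude characters are unchanged.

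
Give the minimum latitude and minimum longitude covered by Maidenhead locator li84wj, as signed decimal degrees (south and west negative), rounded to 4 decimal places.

Field L=11, I=8: +11·20° lon, +8·10° lat → SW at lon 40°, lat -10°.
Square 8, 4: +8·2° lon, +4·1° lat → SW at lon 56°, lat -6°.
Subsquare w=22, j=9: +22·0.0833333° lon, +9·0.0416667° lat → SW at lon 57.8333°, lat -5.625°.
latitude -5.6250, longitude 57.8333.

-5.6250, 57.8333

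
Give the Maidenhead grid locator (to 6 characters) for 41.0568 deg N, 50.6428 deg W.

GN41qb

Shift to the Maidenhead origin (180°W, 90°S): lon 129.3572, lat 131.0568.
Field: lon ⌊129.3572/20⌋ = 6 → G; lat ⌊131.0568/10⌋ = 13 → N.
Square: lon ⌊9.3572/2⌋ = 4; lat ⌊1.0568/1⌋ = 1.
Subsquare: lon ⌊1.3572/0.0833333⌋ = 16 → q; lat ⌊0.0568/0.0416667⌋ = 1 → b.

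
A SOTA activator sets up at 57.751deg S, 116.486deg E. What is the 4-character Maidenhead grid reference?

OD82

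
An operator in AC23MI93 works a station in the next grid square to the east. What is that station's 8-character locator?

Longitude extended square 9; +1 → 10, wraps to 0, carry into subsquare.
Longitude subsquare m = 12; +1 → 13 = n.
The latitude characters are unchanged.

AC23ni03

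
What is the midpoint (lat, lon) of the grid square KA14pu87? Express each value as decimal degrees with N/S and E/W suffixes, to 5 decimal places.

Field K=10, A=0: +10·20° lon, +0·10° lat → SW at lon 20°, lat -90°.
Square 1, 4: +1·2° lon, +4·1° lat → SW at lon 22°, lat -86°.
Subsquare p=15, u=20: +15·0.0833333° lon, +20·0.0416667° lat → SW at lon 23.25°, lat -85.1667°.
Extended square 8, 7: +8·0.00833333° lon, +7·0.00416667° lat → SW at lon 23.3167°, lat -85.1375°.
Cell spans 0.00833333° lon × 0.00416667° lat. Centre is SW corner plus half of each.
latitude 85.13542° S, longitude 23.32083° E.

85.13542° S, 23.32083° E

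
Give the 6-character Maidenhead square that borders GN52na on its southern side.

GN51nx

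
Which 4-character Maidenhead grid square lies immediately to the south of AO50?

Latitude square 0; −1 → -1, wraps to 9, carry into field.
Latitude field O = 14; −1 → 13 = N.
The longitude characters are unchanged.

AN59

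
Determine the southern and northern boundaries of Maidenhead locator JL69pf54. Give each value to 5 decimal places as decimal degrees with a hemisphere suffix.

29.22500° N, 29.22917° N

Field J=9, L=11: +9·20° lon, +11·10° lat → SW at lon 0°, lat 20°.
Square 6, 9: +6·2° lon, +9·1° lat → SW at lon 12°, lat 29°.
Subsquare p=15, f=5: +15·0.0833333° lon, +5·0.0416667° lat → SW at lon 13.25°, lat 29.2083°.
Extended square 5, 4: +5·0.00833333° lon, +4·0.00416667° lat → SW at lon 13.2917°, lat 29.225°.
Cell spans 0.00833333° lon × 0.00416667° lat.
south 29.22500° N, north 29.22917° N.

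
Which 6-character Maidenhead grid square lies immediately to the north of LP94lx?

Latitude subsquare x = 23; +1 → 24, wraps to 0 = a, carry into square.
Latitude square 4; +1 → 5.
The longitude characters are unchanged.

LP95la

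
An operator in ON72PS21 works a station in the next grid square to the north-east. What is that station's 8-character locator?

ON72ps32

Longitude extended square 2; +1 → 3.
Latitude extended square 1; +1 → 2.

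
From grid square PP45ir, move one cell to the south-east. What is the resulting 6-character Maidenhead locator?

PP45jq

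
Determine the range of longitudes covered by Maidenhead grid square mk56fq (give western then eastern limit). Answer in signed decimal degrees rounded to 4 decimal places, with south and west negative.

70.4167, 70.5000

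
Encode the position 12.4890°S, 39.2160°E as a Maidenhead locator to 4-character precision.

KH97

Add 180° to longitude and 90° to latitude: 219.22, 77.51.
Field: lon ⌊219.22/20⌋ = 10 → K; lat ⌊77.51/10⌋ = 7 → H.
Square: lon ⌊19.22/2⌋ = 9; lat ⌊7.51/1⌋ = 7.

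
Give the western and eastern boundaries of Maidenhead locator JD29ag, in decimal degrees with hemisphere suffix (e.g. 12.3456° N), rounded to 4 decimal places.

4.0000° E, 4.0833° E

Field J=9, D=3: +9·20° lon, +3·10° lat → SW at lon 0°, lat -60°.
Square 2, 9: +2·2° lon, +9·1° lat → SW at lon 4°, lat -51°.
Subsquare a=0, g=6: +0·0.0833333° lon, +6·0.0416667° lat → SW at lon 4°, lat -50.75°.
Cell spans 0.0833333° lon × 0.0416667° lat.
west 4.0000° E, east 4.0833° E.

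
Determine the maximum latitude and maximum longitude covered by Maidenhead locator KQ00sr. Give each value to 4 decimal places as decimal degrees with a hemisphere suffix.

Field K=10, Q=16: +10·20° lon, +16·10° lat → SW at lon 20°, lat 70°.
Square 0, 0: +0·2° lon, +0·1° lat → SW at lon 20°, lat 70°.
Subsquare s=18, r=17: +18·0.0833333° lon, +17·0.0416667° lat → SW at lon 21.5°, lat 70.7083°.
Cell spans 0.0833333° lon × 0.0416667° lat. NE corner is SW corner plus one full cell.
latitude 70.7500° N, longitude 21.5833° E.

70.7500° N, 21.5833° E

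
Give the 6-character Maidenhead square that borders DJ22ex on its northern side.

Latitude subsquare x = 23; +1 → 24, wraps to 0 = a, carry into square.
Latitude square 2; +1 → 3.
The longitude characters are unchanged.

DJ23ea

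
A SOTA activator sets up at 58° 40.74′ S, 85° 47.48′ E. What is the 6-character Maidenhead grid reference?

ND21vh

Add 180° to longitude and 90° to latitude: 265.7913, 31.3210.
Field (20°×10°, letters A–R): lon ⌊265.7913/20⌋ = 13 → N; lat ⌊31.3210/10⌋ = 3 → D.
Square (2°×1°, digits 0–9): lon ⌊5.7913/2⌋ = 2; lat ⌊1.3210/1⌋ = 1.
Subsquare (5′×2.5′, letters a–x): lon ⌊1.7913/0.0833333⌋ = 21 → v; lat ⌊0.3210/0.0416667⌋ = 7 → h.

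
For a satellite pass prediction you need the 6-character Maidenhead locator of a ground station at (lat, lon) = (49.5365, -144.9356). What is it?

BN79mm

Add 180° to longitude and 90° to latitude: 35.0644, 139.5365.
Field: lon ⌊35.0644/20⌋ = 1 → B; lat ⌊139.5365/10⌋ = 13 → N.
Square: lon ⌊15.0644/2⌋ = 7; lat ⌊9.5365/1⌋ = 9.
Subsquare: lon ⌊1.0644/0.0833333⌋ = 12 → m; lat ⌊0.5365/0.0416667⌋ = 12 → m.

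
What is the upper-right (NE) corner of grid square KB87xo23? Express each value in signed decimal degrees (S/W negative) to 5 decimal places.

Field K=10, B=1: +10·20° lon, +1·10° lat → SW at lon 20°, lat -80°.
Square 8, 7: +8·2° lon, +7·1° lat → SW at lon 36°, lat -73°.
Subsquare x=23, o=14: +23·0.0833333° lon, +14·0.0416667° lat → SW at lon 37.9167°, lat -72.4167°.
Extended square 2, 3: +2·0.00833333° lon, +3·0.00416667° lat → SW at lon 37.9333°, lat -72.4042°.
Cell spans 0.00833333° lon × 0.00416667° lat. NE corner is SW corner plus one full cell.
latitude -72.40000, longitude 37.94167.

-72.40000, 37.94167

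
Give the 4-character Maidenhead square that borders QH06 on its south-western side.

PH95

Longitude square 0; −1 → -1, wraps to 9, carry into field.
Longitude field Q = 16; −1 → 15 = P.
Latitude square 6; −1 → 5.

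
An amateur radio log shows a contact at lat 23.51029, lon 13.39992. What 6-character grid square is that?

Offset from 180°W / 90°S: lon 193.3999°, lat 113.5103°.
Field: 193.3999/20 → 9 → J, 113.5103/10 → 11 → L; chars JL.
Square: 13.3999/2 → 6, 3.5103/1 → 3; chars 63.
Subsquare: 1.3999/0.0833333 → 16 → q, 0.5103/0.0416667 → 12 → m; chars qm.

JL63qm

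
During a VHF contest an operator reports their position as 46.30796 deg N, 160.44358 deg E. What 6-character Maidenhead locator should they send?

RN06fh

Offset from 180°W / 90°S: lon 340.4436°, lat 136.3080°.
Field: 340.4436/20 → 17 → R, 136.3080/10 → 13 → N; chars RN.
Square: 0.4436/2 → 0, 6.3080/1 → 6; chars 06.
Subsquare: 0.4436/0.0833333 → 5 → f, 0.3080/0.0416667 → 7 → h; chars fh.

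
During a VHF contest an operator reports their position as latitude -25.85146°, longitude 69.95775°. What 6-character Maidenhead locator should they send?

MG44xd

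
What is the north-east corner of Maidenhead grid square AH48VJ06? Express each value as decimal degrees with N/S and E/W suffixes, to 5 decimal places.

Field A=0, H=7: +0·20° lon, +7·10° lat → SW at lon -180°, lat -20°.
Square 4, 8: +4·2° lon, +8·1° lat → SW at lon -172°, lat -12°.
Subsquare v=21, j=9: +21·0.0833333° lon, +9·0.0416667° lat → SW at lon -170.25°, lat -11.625°.
Extended square 0, 6: +0·0.00833333° lon, +6·0.00416667° lat → SW at lon -170.25°, lat -11.6°.
Cell spans 0.00833333° lon × 0.00416667° lat. NE corner is SW corner plus one full cell.
latitude 11.59583° S, longitude 170.24167° W.

11.59583° S, 170.24167° W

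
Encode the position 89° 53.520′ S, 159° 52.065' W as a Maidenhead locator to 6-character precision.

BA00bc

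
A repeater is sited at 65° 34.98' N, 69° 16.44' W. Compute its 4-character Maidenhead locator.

FP55

Add 180° to longitude and 90° to latitude: 110.73, 155.58.
Field: 110.73/20 → 5 → F, 155.58/10 → 15 → P; chars FP.
Square: 10.73/2 → 5, 5.58/1 → 5; chars 55.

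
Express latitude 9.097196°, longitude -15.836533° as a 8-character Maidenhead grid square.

IJ29bc93

Shift to the Maidenhead origin (180°W, 90°S): lon 164.16347, lat 99.09720.
Field (20°×10°, letters A–R): 164.16347/20 → 8 → I, 99.09720/10 → 9 → J; chars IJ.
Square (2°×1°, digits 0–9): 4.16347/2 → 2, 9.09720/1 → 9; chars 29.
Subsquare (5′×2.5′, letters a–x): 0.16347/0.0833333 → 1 → b, 0.09720/0.0416667 → 2 → c; chars bc.
Extended square (30″×15″, digits 0–9): 0.08013/0.00833333 → 9, 0.01386/0.00416667 → 3; chars 93.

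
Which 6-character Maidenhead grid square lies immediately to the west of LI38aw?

LI28xw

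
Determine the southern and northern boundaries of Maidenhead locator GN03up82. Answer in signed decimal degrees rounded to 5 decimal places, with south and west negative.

43.63333, 43.63750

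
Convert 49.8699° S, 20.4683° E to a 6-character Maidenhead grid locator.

KE00fd

Shift to the Maidenhead origin (180°W, 90°S): lon 200.4683, lat 40.1301.
Field: 200.4683/20 → 10 → K, 40.1301/10 → 4 → E; chars KE.
Square: 0.4683/2 → 0, 0.1301/1 → 0; chars 00.
Subsquare: 0.4683/0.0833333 → 5 → f, 0.1301/0.0416667 → 3 → d; chars fd.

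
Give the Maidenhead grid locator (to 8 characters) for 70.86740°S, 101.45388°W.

DB99gd51

Add 180° to longitude and 90° to latitude: 78.54612, 19.13260.
Field (20°×10°, letters A–R): lon ⌊78.54612/20⌋ = 3 → D; lat ⌊19.13260/10⌋ = 1 → B.
Square (2°×1°, digits 0–9): lon ⌊18.54612/2⌋ = 9; lat ⌊9.13260/1⌋ = 9.
Subsquare (5′×2.5′, letters a–x): lon ⌊0.54612/0.0833333⌋ = 6 → g; lat ⌊0.13260/0.0416667⌋ = 3 → d.
Extended square (30″×15″, digits 0–9): lon ⌊0.04612/0.00833333⌋ = 5; lat ⌊0.00760/0.00416667⌋ = 1.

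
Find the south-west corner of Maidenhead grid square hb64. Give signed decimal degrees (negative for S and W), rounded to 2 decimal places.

Field H=7, B=1: +7·20° lon, +1·10° lat → SW at lon -40°, lat -80°.
Square 6, 4: +6·2° lon, +4·1° lat → SW at lon -28°, lat -76°.
latitude -76.00, longitude -28.00.

-76.00, -28.00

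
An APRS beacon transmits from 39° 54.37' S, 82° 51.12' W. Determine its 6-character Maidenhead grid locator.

EF80nc

Add 180° to longitude and 90° to latitude: 97.1480, 50.0938.
Field: lon ⌊97.1480/20⌋ = 4 → E; lat ⌊50.0938/10⌋ = 5 → F.
Square: lon ⌊17.1480/2⌋ = 8; lat ⌊0.0938/1⌋ = 0.
Subsquare: lon ⌊1.1480/0.0833333⌋ = 13 → n; lat ⌊0.0938/0.0416667⌋ = 2 → c.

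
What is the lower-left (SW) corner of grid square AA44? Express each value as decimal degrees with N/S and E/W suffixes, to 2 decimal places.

86.00° S, 172.00° W

Field A=0, A=0: +0·20° lon, +0·10° lat → SW at lon -180°, lat -90°.
Square 4, 4: +4·2° lon, +4·1° lat → SW at lon -172°, lat -86°.
latitude 86.00° S, longitude 172.00° W.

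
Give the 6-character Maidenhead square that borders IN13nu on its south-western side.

IN13mt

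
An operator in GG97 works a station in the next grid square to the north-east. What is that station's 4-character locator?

HG08

Longitude square 9; +1 → 10, wraps to 0, carry into field.
Longitude field G = 6; +1 → 7 = H.
Latitude square 7; +1 → 8.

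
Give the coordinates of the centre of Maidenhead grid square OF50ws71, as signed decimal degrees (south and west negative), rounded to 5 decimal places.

-39.24375, 111.89583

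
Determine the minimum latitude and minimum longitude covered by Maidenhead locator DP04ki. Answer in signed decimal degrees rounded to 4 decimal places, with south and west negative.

Field D=3, P=15: +3·20° lon, +15·10° lat → SW at lon -120°, lat 60°.
Square 0, 4: +0·2° lon, +4·1° lat → SW at lon -120°, lat 64°.
Subsquare k=10, i=8: +10·0.0833333° lon, +8·0.0416667° lat → SW at lon -119.167°, lat 64.3333°.
latitude 64.3333, longitude -119.1667.

64.3333, -119.1667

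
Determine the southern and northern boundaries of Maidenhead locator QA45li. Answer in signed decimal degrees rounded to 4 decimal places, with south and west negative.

Field Q=16, A=0: +16·20° lon, +0·10° lat → SW at lon 140°, lat -90°.
Square 4, 5: +4·2° lon, +5·1° lat → SW at lon 148°, lat -85°.
Subsquare l=11, i=8: +11·0.0833333° lon, +8·0.0416667° lat → SW at lon 148.917°, lat -84.6667°.
Cell spans 0.0833333° lon × 0.0416667° lat.
south -84.6667, north -84.6250.

-84.6667, -84.6250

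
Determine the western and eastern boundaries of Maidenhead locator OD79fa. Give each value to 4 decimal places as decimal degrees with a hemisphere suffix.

Field O=14, D=3: +14·20° lon, +3·10° lat → SW at lon 100°, lat -60°.
Square 7, 9: +7·2° lon, +9·1° lat → SW at lon 114°, lat -51°.
Subsquare f=5, a=0: +5·0.0833333° lon, +0·0.0416667° lat → SW at lon 114.417°, lat -51°.
Cell spans 0.0833333° lon × 0.0416667° lat.
west 114.4167° E, east 114.5000° E.

114.4167° E, 114.5000° E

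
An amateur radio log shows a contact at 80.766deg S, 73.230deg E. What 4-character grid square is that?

MA69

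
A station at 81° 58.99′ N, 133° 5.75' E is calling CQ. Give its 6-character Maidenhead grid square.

PR61nx

Shift to the Maidenhead origin (180°W, 90°S): lon 313.0958, lat 171.9832.
Field: 313.0958/20 → 15 → P, 171.9832/10 → 17 → R; chars PR.
Square: 13.0958/2 → 6, 1.9832/1 → 1; chars 61.
Subsquare: 1.0958/0.0833333 → 13 → n, 0.9832/0.0416667 → 23 → x; chars nx.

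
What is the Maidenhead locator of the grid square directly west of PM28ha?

PM28ga

Longitude subsquare h = 7; −1 → 6 = g.
The latitude characters are unchanged.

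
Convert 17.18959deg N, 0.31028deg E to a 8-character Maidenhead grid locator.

Offset from 180°W / 90°S: lon 180.31028°, lat 107.18959°.
Field: 180.31028/20 → 9 → J, 107.18959/10 → 10 → K; chars JK.
Square: 0.31028/2 → 0, 7.18959/1 → 7; chars 07.
Subsquare: 0.31028/0.0833333 → 3 → d, 0.18959/0.0416667 → 4 → e; chars de.
Extended square: 0.06028/0.00833333 → 7, 0.02292/0.00416667 → 5; chars 75.

JK07de75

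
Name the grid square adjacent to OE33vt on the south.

OE33vs

Latitude subsquare t = 19; −1 → 18 = s.
The longitude characters are unchanged.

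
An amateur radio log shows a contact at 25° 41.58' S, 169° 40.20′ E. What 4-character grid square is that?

RG44

Offset from 180°W / 90°S: lon 349.67°, lat 64.31°.
Field (20°×10°, letters A–R): 349.67/20 → 17 → R, 64.31/10 → 6 → G; chars RG.
Square (2°×1°, digits 0–9): 9.67/2 → 4, 4.31/1 → 4; chars 44.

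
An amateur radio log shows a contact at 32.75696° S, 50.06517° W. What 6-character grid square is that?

Shift to the Maidenhead origin (180°W, 90°S): lon 129.9348, lat 57.2430.
Field: lon ⌊129.9348/20⌋ = 6 → G; lat ⌊57.2430/10⌋ = 5 → F.
Square: lon ⌊9.9348/2⌋ = 4; lat ⌊7.2430/1⌋ = 7.
Subsquare: lon ⌊1.9348/0.0833333⌋ = 23 → x; lat ⌊0.2430/0.0416667⌋ = 5 → f.

GF47xf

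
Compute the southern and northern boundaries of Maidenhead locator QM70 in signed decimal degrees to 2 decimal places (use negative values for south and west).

Field Q=16, M=12: +16·20° lon, +12·10° lat → SW at lon 140°, lat 30°.
Square 7, 0: +7·2° lon, +0·1° lat → SW at lon 154°, lat 30°.
Cell spans 2° lon × 1° lat.
south 30.00, north 31.00.

30.00, 31.00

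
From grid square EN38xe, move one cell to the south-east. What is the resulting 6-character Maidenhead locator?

EN48ad

Longitude subsquare x = 23; +1 → 24, wraps to 0 = a, carry into square.
Longitude square 3; +1 → 4.
Latitude subsquare e = 4; −1 → 3 = d.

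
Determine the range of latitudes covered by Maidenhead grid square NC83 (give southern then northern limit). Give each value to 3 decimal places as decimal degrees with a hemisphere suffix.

67.000° S, 66.000° S

Field N=13, C=2: +13·20° lon, +2·10° lat → SW at lon 80°, lat -70°.
Square 8, 3: +8·2° lon, +3·1° lat → SW at lon 96°, lat -67°.
Cell spans 2° lon × 1° lat.
south 67.000° S, north 66.000° S.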